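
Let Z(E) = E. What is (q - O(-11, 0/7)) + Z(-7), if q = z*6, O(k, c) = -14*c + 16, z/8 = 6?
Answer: 265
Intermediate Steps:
z = 48 (z = 8*6 = 48)
O(k, c) = 16 - 14*c
q = 288 (q = 48*6 = 288)
(q - O(-11, 0/7)) + Z(-7) = (288 - (16 - 0/7)) - 7 = (288 - (16 - 14*0)) - 7 = (288 - (16 + 0)) - 7 = (288 - 1*16) - 7 = (288 - 16) - 7 = 272 - 7 = 265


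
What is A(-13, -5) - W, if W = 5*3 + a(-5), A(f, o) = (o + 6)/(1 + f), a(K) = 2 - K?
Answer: -265/12 ≈ -22.083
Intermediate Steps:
A(f, o) = (6 + o)/(1 + f)
W = 22 (W = 5*3 + (2 - 1*(-5)) = 15 + (2 + 5) = 15 + 7 = 22)
A(-13, -5) - W = (6 - 5)/(1 - 13) - 1*22 = 1/(-12) - 22 = -1/12*1 - 22 = -1/12 - 22 = -265/12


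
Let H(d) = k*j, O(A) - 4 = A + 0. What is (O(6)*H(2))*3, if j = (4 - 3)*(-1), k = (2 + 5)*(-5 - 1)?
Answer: 1260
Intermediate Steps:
k = -42 (k = 7*(-6) = -42)
j = -1 (j = 1*(-1) = -1)
O(A) = 4 + A (O(A) = 4 + (A + 0) = 4 + A)
H(d) = 42 (H(d) = -42*(-1) = 42)
(O(6)*H(2))*3 = ((4 + 6)*42)*3 = (10*42)*3 = 420*3 = 1260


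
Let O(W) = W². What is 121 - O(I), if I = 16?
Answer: -135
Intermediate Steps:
121 - O(I) = 121 - 1*16² = 121 - 1*256 = 121 - 256 = -135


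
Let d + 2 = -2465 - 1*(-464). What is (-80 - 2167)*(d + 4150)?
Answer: -4824309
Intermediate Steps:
d = -2003 (d = -2 + (-2465 - 1*(-464)) = -2 + (-2465 + 464) = -2 - 2001 = -2003)
(-80 - 2167)*(d + 4150) = (-80 - 2167)*(-2003 + 4150) = -2247*2147 = -4824309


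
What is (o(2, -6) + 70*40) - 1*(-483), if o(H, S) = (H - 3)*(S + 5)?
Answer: 3284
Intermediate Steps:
o(H, S) = (-3 + H)*(5 + S)
(o(2, -6) + 70*40) - 1*(-483) = ((-15 - 3*(-6) + 5*2 + 2*(-6)) + 70*40) - 1*(-483) = ((-15 + 18 + 10 - 12) + 2800) + 483 = (1 + 2800) + 483 = 2801 + 483 = 3284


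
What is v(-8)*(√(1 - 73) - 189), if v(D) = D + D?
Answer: 3024 - 96*I*√2 ≈ 3024.0 - 135.76*I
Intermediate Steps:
v(D) = 2*D
v(-8)*(√(1 - 73) - 189) = (2*(-8))*(√(1 - 73) - 189) = -16*(√(-72) - 189) = -16*(6*I*√2 - 189) = -16*(-189 + 6*I*√2) = 3024 - 96*I*√2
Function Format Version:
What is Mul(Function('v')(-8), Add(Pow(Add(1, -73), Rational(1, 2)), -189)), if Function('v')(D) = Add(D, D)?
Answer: Add(3024, Mul(-96, I, Pow(2, Rational(1, 2)))) ≈ Add(3024.0, Mul(-135.76, I))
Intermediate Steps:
Function('v')(D) = Mul(2, D)
Mul(Function('v')(-8), Add(Pow(Add(1, -73), Rational(1, 2)), -189)) = Mul(Mul(2, -8), Add(Pow(Add(1, -73), Rational(1, 2)), -189)) = Mul(-16, Add(Pow(-72, Rational(1, 2)), -189)) = Mul(-16, Add(Mul(6, I, Pow(2, Rational(1, 2))), -189)) = Mul(-16, Add(-189, Mul(6, I, Pow(2, Rational(1, 2))))) = Add(3024, Mul(-96, I, Pow(2, Rational(1, 2))))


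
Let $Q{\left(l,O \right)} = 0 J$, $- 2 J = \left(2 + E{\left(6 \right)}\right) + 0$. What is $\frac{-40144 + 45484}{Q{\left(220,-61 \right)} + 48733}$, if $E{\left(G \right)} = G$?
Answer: $\frac{5340}{48733} \approx 0.10958$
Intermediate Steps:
$J = -4$ ($J = - \frac{\left(2 + 6\right) + 0}{2} = - \frac{8 + 0}{2} = \left(- \frac{1}{2}\right) 8 = -4$)
$Q{\left(l,O \right)} = 0$ ($Q{\left(l,O \right)} = 0 \left(-4\right) = 0$)
$\frac{-40144 + 45484}{Q{\left(220,-61 \right)} + 48733} = \frac{-40144 + 45484}{0 + 48733} = \frac{5340}{48733}$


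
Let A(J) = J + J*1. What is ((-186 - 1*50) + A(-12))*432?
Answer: -112320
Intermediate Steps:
A(J) = 2*J (A(J) = J + J = 2*J)
((-186 - 1*50) + A(-12))*432 = ((-186 - 1*50) + 2*(-12))*432 = ((-186 - 50) - 24)*432 = (-236 - 24)*432 = -260*432 = -112320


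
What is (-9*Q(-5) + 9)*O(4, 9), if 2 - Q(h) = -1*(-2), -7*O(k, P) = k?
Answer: -36/7 ≈ -5.1429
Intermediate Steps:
O(k, P) = -k/7
Q(h) = 0 (Q(h) = 2 - (-1)*(-2) = 2 - 1*2 = 2 - 2 = 0)
(-9*Q(-5) + 9)*O(4, 9) = (-9*0 + 9)*(-⅐*4) = (0 + 9)*(-4/7) = 9*(-4/7) = -36/7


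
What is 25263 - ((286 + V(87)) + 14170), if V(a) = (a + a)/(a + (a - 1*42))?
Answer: 237725/22 ≈ 10806.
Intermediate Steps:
V(a) = 2*a/(-42 + 2*a) (V(a) = (2*a)/(a + (a - 42)) = (2*a)/(a + (-42 + a)) = (2*a)/(-42 + 2*a) = 2*a/(-42 + 2*a))
25263 - ((286 + V(87)) + 14170) = 25263 - ((286 + 87/(-21 + 87)) + 14170) = 25263 - ((286 + 87/66) + 14170) = 25263 - ((286 + 87*(1/66)) + 14170) = 25263 - ((286 + 29/22) + 14170) = 25263 - (6321/22 + 14170) = 25263 - 1*318061/22 = 25263 - 318061/22 = 237725/22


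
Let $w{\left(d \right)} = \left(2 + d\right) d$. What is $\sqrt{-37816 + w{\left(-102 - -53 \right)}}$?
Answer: $i \sqrt{35513} \approx 188.45 i$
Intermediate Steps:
$w{\left(d \right)} = d \left(2 + d\right)$
$\sqrt{-37816 + w{\left(-102 - -53 \right)}} = \sqrt{-37816 + \left(-102 - -53\right) \left(2 - 49\right)} = \sqrt{-37816 + \left(-102 + 53\right) \left(2 + \left(-102 + 53\right)\right)} = \sqrt{-37816 - 49 \left(2 - 49\right)} = \sqrt{-37816 - -2303} = \sqrt{-37816 + 2303} = \sqrt{-35513} = i \sqrt{35513}$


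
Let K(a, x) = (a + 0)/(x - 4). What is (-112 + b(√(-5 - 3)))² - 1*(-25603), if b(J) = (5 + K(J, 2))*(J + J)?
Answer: 35619 - 4160*I*√2 ≈ 35619.0 - 5883.1*I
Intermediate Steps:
K(a, x) = a/(-4 + x)
b(J) = 2*J*(5 - J/2) (b(J) = (5 + J/(-4 + 2))*(J + J) = (5 + J/(-2))*(2*J) = (5 + J*(-½))*(2*J) = (5 - J/2)*(2*J) = 2*J*(5 - J/2))
(-112 + b(√(-5 - 3)))² - 1*(-25603) = (-112 + √(-5 - 3)*(10 - √(-5 - 3)))² - 1*(-25603) = (-112 + √(-8)*(10 - √(-8)))² + 25603 = (-112 + (2*I*√2)*(10 - 2*I*√2))² + 25603 = (-112 + 2*I*√2*(10 - 2*I*√2))² + 25603 = 25603 + (-112 + 2*I*√2*(10 - 2*I*√2))²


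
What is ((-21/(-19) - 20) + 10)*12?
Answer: -2028/19 ≈ -106.74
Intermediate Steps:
((-21/(-19) - 20) + 10)*12 = ((-21*(-1/19) - 20) + 10)*12 = ((21/19 - 20) + 10)*12 = (-359/19 + 10)*12 = -169/19*12 = -2028/19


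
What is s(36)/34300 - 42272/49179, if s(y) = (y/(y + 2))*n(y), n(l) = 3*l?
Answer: -6863264606/8012488575 ≈ -0.85657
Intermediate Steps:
s(y) = 3*y²/(2 + y) (s(y) = (y/(y + 2))*(3*y) = (y/(2 + y))*(3*y) = 3*y²/(2 + y))
s(36)/34300 - 42272/49179 = (3*36²/(2 + 36))/34300 - 42272/49179 = (3*1296/38)*(1/34300) - 42272*1/49179 = (3*1296*(1/38))*(1/34300) - 42272/49179 = (1944/19)*(1/34300) - 42272/49179 = 486/162925 - 42272/49179 = -6863264606/8012488575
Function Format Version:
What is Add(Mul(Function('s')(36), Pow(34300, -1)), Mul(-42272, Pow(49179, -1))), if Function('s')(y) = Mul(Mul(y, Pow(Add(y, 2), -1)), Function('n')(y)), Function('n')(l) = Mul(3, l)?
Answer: Rational(-6863264606, 8012488575) ≈ -0.85657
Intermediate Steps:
Function('s')(y) = Mul(3, Pow(y, 2), Pow(Add(2, y), -1)) (Function('s')(y) = Mul(Mul(y, Pow(Add(y, 2), -1)), Mul(3, y)) = Mul(Mul(y, Pow(Add(2, y), -1)), Mul(3, y)) = Mul(3, Pow(y, 2), Pow(Add(2, y), -1)))
Add(Mul(Function('s')(36), Pow(34300, -1)), Mul(-42272, Pow(49179, -1))) = Add(Mul(Mul(3, Pow(36, 2), Pow(Add(2, 36), -1)), Pow(34300, -1)), Mul(-42272, Pow(49179, -1))) = Add(Mul(Mul(3, 1296, Pow(38, -1)), Rational(1, 34300)), Mul(-42272, Rational(1, 49179))) = Add(Mul(Mul(3, 1296, Rational(1, 38)), Rational(1, 34300)), Rational(-42272, 49179)) = Add(Mul(Rational(1944, 19), Rational(1, 34300)), Rational(-42272, 49179)) = Add(Rational(486, 162925), Rational(-42272, 49179)) = Rational(-6863264606, 8012488575)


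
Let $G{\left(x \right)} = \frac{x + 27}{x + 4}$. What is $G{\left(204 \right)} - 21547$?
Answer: $- \frac{4481545}{208} \approx -21546.0$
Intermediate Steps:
$G{\left(x \right)} = \frac{27 + x}{4 + x}$
$G{\left(204 \right)} - 21547 = \frac{27 + 204}{4 + 204} - 21547 = \frac{1}{208} \cdot 231 - 21547 = \frac{231}{208} - 21547 = - \frac{4481545}{208}$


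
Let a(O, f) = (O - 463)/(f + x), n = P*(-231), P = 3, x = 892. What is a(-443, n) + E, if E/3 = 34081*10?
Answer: 203462664/199 ≈ 1.0224e+6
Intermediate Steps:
n = -693 (n = 3*(-231) = -693)
a(O, f) = (-463 + O)/(892 + f) (a(O, f) = (O - 463)/(f + 892) = (-463 + O)/(892 + f))
E = 1022430 (E = 3*(34081*10) = 3*340810 = 1022430)
a(-443, n) + E = (-463 - 443)/(892 - 693) + 1022430 = -906/199 + 1022430 = 203462664/199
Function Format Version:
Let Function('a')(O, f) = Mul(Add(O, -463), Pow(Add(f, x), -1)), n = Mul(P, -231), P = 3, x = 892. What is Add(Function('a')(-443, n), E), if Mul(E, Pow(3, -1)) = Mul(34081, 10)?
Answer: Rational(203462664, 199) ≈ 1.0224e+6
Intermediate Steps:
n = -693 (n = Mul(3, -231) = -693)
Function('a')(O, f) = Mul(Pow(Add(892, f), -1), Add(-463, O)) (Function('a')(O, f) = Mul(Add(O, -463), Pow(Add(f, 892), -1)) = Mul(Add(-463, O), Pow(Add(892, f), -1)) = Mul(Pow(Add(892, f), -1), Add(-463, O)))
E = 1022430 (E = Mul(3, Mul(34081, 10)) = Mul(3, 340810) = 1022430)
Add(Function('a')(-443, n), E) = Add(Mul(Pow(Add(892, -693), -1), Add(-463, -443)), 1022430) = Add(Mul(Pow(199, -1), -906), 1022430) = Add(Mul(Rational(1, 199), -906), 1022430) = Add(Rational(-906, 199), 1022430) = Rational(203462664, 199)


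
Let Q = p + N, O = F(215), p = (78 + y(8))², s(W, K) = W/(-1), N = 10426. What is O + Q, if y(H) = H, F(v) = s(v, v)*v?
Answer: -28403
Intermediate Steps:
s(W, K) = -W (s(W, K) = W*(-1) = -W)
F(v) = -v² (F(v) = (-v)*v = -v²)
p = 7396 (p = (78 + 8)² = 86² = 7396)
O = -46225 (O = -1*215² = -1*46225 = -46225)
Q = 17822 (Q = 7396 + 10426 = 17822)
O + Q = -46225 + 17822 = -28403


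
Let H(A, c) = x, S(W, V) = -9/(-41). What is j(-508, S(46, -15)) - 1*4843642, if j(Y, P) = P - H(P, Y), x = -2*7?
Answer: -198588739/41 ≈ -4.8436e+6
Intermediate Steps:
S(W, V) = 9/41 (S(W, V) = -9*(-1/41) = 9/41)
x = -14
H(A, c) = -14
j(Y, P) = 14 + P (j(Y, P) = P - 1*(-14) = P + 14 = 14 + P)
j(-508, S(46, -15)) - 1*4843642 = (14 + 9/41) - 1*4843642 = 583/41 - 4843642 = -198588739/41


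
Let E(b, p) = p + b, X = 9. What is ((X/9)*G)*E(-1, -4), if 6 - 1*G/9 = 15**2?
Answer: 9855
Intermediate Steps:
E(b, p) = b + p
G = -1971 (G = 54 - 9*15**2 = 54 - 9*225 = 54 - 2025 = -1971)
((X/9)*G)*E(-1, -4) = ((9/9)*(-1971))*(-1 - 4) = ((9*(1/9))*(-1971))*(-5) = (1*(-1971))*(-5) = -1971*(-5) = 9855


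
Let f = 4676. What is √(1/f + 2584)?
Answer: √14124775665/2338 ≈ 50.833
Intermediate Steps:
√(1/f + 2584) = √(1/4676 + 2584) = √(12082785/4676) = √14124775665/2338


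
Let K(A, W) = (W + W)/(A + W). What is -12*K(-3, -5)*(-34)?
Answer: 510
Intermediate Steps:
K(A, W) = 2*W/(A + W) (K(A, W) = (2*W)/(A + W) = 2*W/(A + W))
-12*K(-3, -5)*(-34) = -24*(-5)/(-3 - 5)*(-34) = -24*(-5)/(-8)*(-34) = -24*(-5)*(-1)/8*(-34) = -12*5/4*(-34) = -15*(-34) = 510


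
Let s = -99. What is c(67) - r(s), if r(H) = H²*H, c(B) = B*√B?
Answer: 970299 + 67*√67 ≈ 9.7085e+5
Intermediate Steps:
c(B) = B^(3/2)
r(H) = H³
c(67) - r(s) = 67^(3/2) - 1*(-99)³ = 67*√67 - 1*(-970299) = 67*√67 + 970299 = 970299 + 67*√67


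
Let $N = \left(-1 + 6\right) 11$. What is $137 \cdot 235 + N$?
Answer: $32250$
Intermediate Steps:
$N = 55$ ($N = 5 \cdot 11 = 55$)
$137 \cdot 235 + N = 137 \cdot 235 + 55 = 32195 + 55 = 32250$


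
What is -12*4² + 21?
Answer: -171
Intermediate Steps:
-12*4² + 21 = -12*16 + 21 = -192 + 21 = -171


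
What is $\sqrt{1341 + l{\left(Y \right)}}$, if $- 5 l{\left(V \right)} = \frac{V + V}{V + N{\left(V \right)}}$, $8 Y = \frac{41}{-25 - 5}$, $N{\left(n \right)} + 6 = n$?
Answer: $\frac{8 \sqrt{303357430}}{3805} \approx 36.62$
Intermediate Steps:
$N{\left(n \right)} = -6 + n$
$Y = - \frac{41}{240}$ ($Y = \frac{41 \frac{1}{-25 - 5}}{8} = \frac{41 \frac{1}{-30}}{8} = \frac{41 \left(- \frac{1}{30}\right)}{8} = \frac{1}{8} \left(- \frac{41}{30}\right) = - \frac{41}{240} \approx -0.17083$)
$l{\left(V \right)} = - \frac{2 V}{5 \left(-6 + 2 V\right)}$ ($l{\left(V \right)} = - \frac{\left(V + V\right) \frac{1}{V + \left(-6 + V\right)}}{5} = - \frac{2 V \frac{1}{-6 + 2 V}}{5} = - \frac{2 V}{5 \left(-6 + 2 V\right)}$)
$\sqrt{1341 + l{\left(Y \right)}} = \sqrt{1341 - - \frac{41}{240 \left(-15 + 5 \left(- \frac{41}{240}\right)\right)}} = \sqrt{1341 - - \frac{41}{240 \left(-15 - \frac{41}{48}\right)}} = \sqrt{1341 - - \frac{41}{240 \left(- \frac{761}{48}\right)}} = \sqrt{1341 - \left(- \frac{41}{240}\right) \left(- \frac{48}{761}\right)} = \sqrt{1341 - \frac{41}{3805}} = \sqrt{\frac{5102464}{3805}} = \frac{8 \sqrt{303357430}}{3805}$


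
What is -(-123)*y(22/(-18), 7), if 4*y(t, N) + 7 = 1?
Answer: -369/2 ≈ -184.50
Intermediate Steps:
y(t, N) = -3/2 (y(t, N) = -7/4 + (1/4)*1 = -7/4 + 1/4 = -3/2)
-(-123)*y(22/(-18), 7) = -(-123)*(-3)/2 = -1*369/2 = -369/2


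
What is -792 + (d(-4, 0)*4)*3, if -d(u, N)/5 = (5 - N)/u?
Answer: -717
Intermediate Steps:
d(u, N) = -5*(5 - N)/u
-792 + (d(-4, 0)*4)*3 = -792 + ((5*(-5 + 0)/(-4))*4)*3 = -792 + ((5*(-1/4)*(-5))*4)*3 = -792 + ((25/4)*4)*3 = -792 + 25*3 = -792 + 75 = -717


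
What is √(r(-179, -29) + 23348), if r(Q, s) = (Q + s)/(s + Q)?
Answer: √23349 ≈ 152.80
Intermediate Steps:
r(Q, s) = 1 (r(Q, s) = (Q + s)/(Q + s) = 1)
√(r(-179, -29) + 23348) = √(1 + 23348) = √23349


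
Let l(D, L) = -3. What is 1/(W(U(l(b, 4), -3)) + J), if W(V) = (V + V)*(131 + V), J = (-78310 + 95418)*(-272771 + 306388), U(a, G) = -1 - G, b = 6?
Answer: 1/575120168 ≈ 1.7388e-9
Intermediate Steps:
J = 575119636 (J = 17108*33617 = 575119636)
W(V) = 2*V*(131 + V) (W(V) = (2*V)*(131 + V) = 2*V*(131 + V))
1/(W(U(l(b, 4), -3)) + J) = 1/(2*(-1 - 1*(-3))*(131 + (-1 - 1*(-3))) + 575119636) = 1/(2*(-1 + 3)*(131 + (-1 + 3)) + 575119636) = 1/(2*2*(131 + 2) + 575119636) = 1/(2*2*133 + 575119636) = 1/(532 + 575119636) = 1/575120168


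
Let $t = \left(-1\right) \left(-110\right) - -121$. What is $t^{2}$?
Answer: $53361$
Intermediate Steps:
$t = 231$ ($t = 110 + 121 = 231$)
$t^{2} = 231^{2} = 53361$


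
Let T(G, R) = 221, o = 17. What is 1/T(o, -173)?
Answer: 1/221 ≈ 0.0045249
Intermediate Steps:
1/T(o, -173) = 1/221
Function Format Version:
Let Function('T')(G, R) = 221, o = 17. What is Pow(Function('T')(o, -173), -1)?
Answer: Rational(1, 221) ≈ 0.0045249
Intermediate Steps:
Pow(Function('T')(o, -173), -1) = Pow(221, -1) = Rational(1, 221)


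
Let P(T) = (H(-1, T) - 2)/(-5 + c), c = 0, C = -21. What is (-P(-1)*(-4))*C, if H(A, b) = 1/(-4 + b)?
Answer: -924/25 ≈ -36.960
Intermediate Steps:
P(T) = ⅖ - 1/(5*(-4 + T)) (P(T) = (1/(-4 + T) - 2)/(-5 + 0) = (-2 + 1/(-4 + T))/(-5) = (-2 + 1/(-4 + T))*(-⅕) = ⅖ - 1/(5*(-4 + T)))
(-P(-1)*(-4))*C = (-(-9 + 2*(-1))/(5*(-4 - 1))*(-4))*(-21) = (-(-9 - 2)/(5*(-5))*(-4))*(-21) = (-(-1)*(-11)/(5*5)*(-4))*(-21) = (-1*11/25*(-4))*(-21) = -11/25*(-4)*(-21) = (44/25)*(-21) = -924/25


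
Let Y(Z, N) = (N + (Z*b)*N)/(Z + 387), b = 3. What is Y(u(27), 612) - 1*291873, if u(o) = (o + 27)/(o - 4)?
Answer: -58080211/199 ≈ -2.9186e+5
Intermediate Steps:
u(o) = (27 + o)/(-4 + o)
Y(Z, N) = (N + 3*N*Z)/(387 + Z) (Y(Z, N) = (N + (Z*3)*N)/(Z + 387) = (N + (3*Z)*N)/(387 + Z) = (N + 3*N*Z)/(387 + Z))
Y(u(27), 612) - 1*291873 = 612*(1 + 3*((27 + 27)/(-4 + 27)))/(387 + (27 + 27)/(-4 + 27)) - 1*291873 = 612*(1 + 3*(54/23))/(387 + 54/23) - 291873 = 612*(1 + 162/23)/(8955/23) - 291873 = 612*(23/8955)*(185/23) - 291873 = 2516/199 - 291873 = -58080211/199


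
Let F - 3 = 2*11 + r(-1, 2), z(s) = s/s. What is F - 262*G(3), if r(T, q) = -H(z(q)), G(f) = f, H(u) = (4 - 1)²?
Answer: -770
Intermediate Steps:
z(s) = 1
H(u) = 9 (H(u) = 3² = 9)
r(T, q) = -9 (r(T, q) = -1*9 = -9)
F = 16 (F = 3 + (2*11 - 9) = 3 + (22 - 9) = 3 + 13 = 16)
F - 262*G(3) = 16 - 262*3 = 16 - 786 = -770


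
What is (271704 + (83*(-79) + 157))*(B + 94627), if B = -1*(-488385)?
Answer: 154675415648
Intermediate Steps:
B = 488385
(271704 + (83*(-79) + 157))*(B + 94627) = (271704 + (83*(-79) + 157))*(488385 + 94627) = (271704 + (-6557 + 157))*583012 = (271704 - 6400)*583012 = 265304*583012 = 154675415648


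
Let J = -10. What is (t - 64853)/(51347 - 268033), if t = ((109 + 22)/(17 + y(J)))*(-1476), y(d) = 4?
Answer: 518423/1516802 ≈ 0.34179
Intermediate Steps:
t = -64452/7 (t = ((109 + 22)/(17 + 4))*(-1476) = (131/21)*(-1476) = -64452/7 ≈ -9207.4)
(t - 64853)/(51347 - 268033) = (-64452/7 - 64853)/(51347 - 268033) = -518423/7/(-216686) = -518423/7*(-1/216686) = 518423/1516802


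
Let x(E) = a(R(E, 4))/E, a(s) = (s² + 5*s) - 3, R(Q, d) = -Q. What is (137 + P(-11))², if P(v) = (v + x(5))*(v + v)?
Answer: 3845521/25 ≈ 1.5382e+5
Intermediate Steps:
a(s) = -3 + s² + 5*s
x(E) = (-3 + E² - 5*E)/E (x(E) = (-3 + (-E)² + 5*(-E))/E = (-3 + E² - 5*E)/E)
P(v) = 2*v*(-⅗ + v) (P(v) = (v + (-5 + 5 - 3/5))*(v + v) = (v + (-5 + 5 - 3*⅕))*(2*v) = (v + (-5 + 5 - ⅗))*(2*v) = (v - ⅗)*(2*v) = (-⅗ + v)*(2*v) = 2*v*(-⅗ + v))
(137 + P(-11))² = (137 + (⅖)*(-11)*(-3 + 5*(-11)))² = (137 + (⅖)*(-11)*(-3 - 55))² = (137 + (⅖)*(-11)*(-58))² = (137 + 1276/5)² = (1961/5)² = 3845521/25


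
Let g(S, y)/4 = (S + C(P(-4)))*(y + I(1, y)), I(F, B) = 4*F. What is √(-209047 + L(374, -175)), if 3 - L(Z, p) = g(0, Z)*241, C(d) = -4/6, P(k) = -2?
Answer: 2*√8471 ≈ 184.08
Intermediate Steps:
C(d) = -⅔ (C(d) = -4*⅙ = -⅔)
g(S, y) = 4*(4 + y)*(-⅔ + S) (g(S, y) = 4*((S - ⅔)*(y + 4*1)) = 4*((-⅔ + S)*(y + 4)) = 4*((-⅔ + S)*(4 + y)) = 4*((4 + y)*(-⅔ + S)) = 4*(4 + y)*(-⅔ + S))
L(Z, p) = 7721/3 + 1928*Z/3 (L(Z, p) = 3 - (-32/3 + 16*0 - 8*Z/3 + 4*0*Z)*241 = 3 - (-32/3 + 0 - 8*Z/3 + 0)*241 = 3 - (-32/3 - 8*Z/3)*241 = 3 - (-7712/3 - 1928*Z/3) = 3 + (7712/3 + 1928*Z/3) = 7721/3 + 1928*Z/3)
√(-209047 + L(374, -175)) = √(-209047 + (7721/3 + (1928/3)*374)) = √(-209047 + (7721/3 + 721072/3)) = √(-209047 + 242931) = √33884 = 2*√8471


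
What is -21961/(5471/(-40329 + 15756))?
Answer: 539647653/5471 ≈ 98638.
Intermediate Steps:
-21961/(5471/(-40329 + 15756)) = -21961/(5471/(-24573)) = -21961/(5471*(-1/24573)) = -21961/(-5471/24573) = -21961*(-24573/5471) = 539647653/5471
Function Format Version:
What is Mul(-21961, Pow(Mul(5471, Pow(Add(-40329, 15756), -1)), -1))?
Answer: Rational(539647653, 5471) ≈ 98638.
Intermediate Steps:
Mul(-21961, Pow(Mul(5471, Pow(Add(-40329, 15756), -1)), -1)) = Mul(-21961, Pow(Mul(5471, Pow(-24573, -1)), -1)) = Mul(-21961, Pow(Mul(5471, Rational(-1, 24573)), -1)) = Mul(-21961, Pow(Rational(-5471, 24573), -1)) = Mul(-21961, Rational(-24573, 5471)) = Rational(539647653, 5471)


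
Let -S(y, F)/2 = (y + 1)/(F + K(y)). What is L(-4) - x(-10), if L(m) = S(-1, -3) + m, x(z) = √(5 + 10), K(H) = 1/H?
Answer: -4 - √15 ≈ -7.8730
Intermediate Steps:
x(z) = √15
S(y, F) = -2*(1 + y)/(F + 1/y) (S(y, F) = -2*(y + 1)/(F + 1/y) = -2*(1 + y)/(F + 1/y))
L(m) = m (L(m) = -2*(-1)*(1 - 1)/(1 - 3*(-1)) + m = -2*(-1)*0/(1 + 3) + m = -2*(-1)*0/4 + m = -2*(-1)*¼*0 + m = 0 + m = m)
L(-4) - x(-10) = -4 - √15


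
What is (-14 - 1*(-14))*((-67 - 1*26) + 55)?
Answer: 0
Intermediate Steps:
(-14 - 1*(-14))*((-67 - 1*26) + 55) = (-14 + 14)*((-67 - 26) + 55) = 0*(-93 + 55) = 0*(-38) = 0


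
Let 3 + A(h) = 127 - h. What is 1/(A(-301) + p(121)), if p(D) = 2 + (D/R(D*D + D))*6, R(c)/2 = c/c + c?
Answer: 4921/2101388 ≈ 0.0023418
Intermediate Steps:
A(h) = 124 - h (A(h) = -3 + (127 - h) = 124 - h)
R(c) = 2 + 2*c (R(c) = 2*(c/c + c) = 2*(1 + c) = 2 + 2*c)
p(D) = 2 + 6*D/(2 + 2*D + 2*D²) (p(D) = 2 + (D/(2 + 2*(D*D + D)))*6 = 2 + (D/(2 + 2*(D² + D)))*6 = 2 + (D/(2 + 2*(D + D²)))*6 = 2 + (D/(2 + (2*D + 2*D²)))*6 = 2 + (D/(2 + 2*D + 2*D²))*6 = 2 + 6*D/(2 + 2*D + 2*D²))
1/(A(-301) + p(121)) = 1/((124 - 1*(-301)) + (2 + 2*121² + 5*121)/(1 + 121 + 121²)) = 1/((124 + 301) + (2 + 2*14641 + 605)/(1 + 121 + 14641)) = 1/(425 + (2 + 29282 + 605)/14763) = 1/(425 + (1/14763)*29889) = 1/(425 + 9963/4921) = 1/(2101388/4921) = 4921/2101388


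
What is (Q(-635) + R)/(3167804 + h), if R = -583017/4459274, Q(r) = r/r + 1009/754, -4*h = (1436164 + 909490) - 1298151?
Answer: 7422105244/9770581039482237 ≈ 7.5964e-7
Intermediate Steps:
h = -1047503/4 (h = -((1436164 + 909490) - 1298151)/4 = -(2345654 - 1298151)/4 = -1/4*1047503 = -1047503/4 ≈ -2.6188e+5)
Q(r) = 1763/754 (Q(r) = 1 + 1009*(1/754) = 1 + 1009/754 = 1763/754)
R = -583017/4459274 (R = -583017*1/4459274 = -583017/4459274 ≈ -0.13074)
(Q(-635) + R)/(3167804 + h) = (1763/754 - 583017/4459274)/(3167804 - 1047503/4) = 1855526311/(840573149*(11623713/4)) = (1855526311/840573149)*(4/11623713) = 7422105244/9770581039482237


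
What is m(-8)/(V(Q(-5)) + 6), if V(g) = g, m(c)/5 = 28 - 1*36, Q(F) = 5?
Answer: -40/11 ≈ -3.6364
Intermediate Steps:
m(c) = -40 (m(c) = 5*(28 - 1*36) = 5*(28 - 36) = 5*(-8) = -40)
m(-8)/(V(Q(-5)) + 6) = -40/(5 + 6) = -40/11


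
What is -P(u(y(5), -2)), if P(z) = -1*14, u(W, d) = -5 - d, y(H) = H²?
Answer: 14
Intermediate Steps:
P(z) = -14
-P(u(y(5), -2)) = -1*(-14) = 14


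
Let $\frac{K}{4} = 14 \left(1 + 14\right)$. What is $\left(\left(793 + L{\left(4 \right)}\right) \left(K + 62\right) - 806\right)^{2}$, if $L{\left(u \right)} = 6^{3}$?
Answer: $826848313344$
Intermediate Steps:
$K = 840$ ($K = 4 \cdot 14 \left(1 + 14\right) = 4 \cdot 14 \cdot 15 = 4 \cdot 210 = 840$)
$L{\left(u \right)} = 216$
$\left(\left(793 + L{\left(4 \right)}\right) \left(K + 62\right) - 806\right)^{2} = \left(\left(793 + 216\right) \left(840 + 62\right) - 806\right)^{2} = \left(1009 \cdot 902 - 806\right)^{2} = \left(910118 - 806\right)^{2} = 909312^{2} = 826848313344$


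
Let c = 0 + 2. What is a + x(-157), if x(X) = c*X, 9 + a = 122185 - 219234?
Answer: -97372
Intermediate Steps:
c = 2
a = -97058 (a = -9 + (122185 - 219234) = -9 - 97049 = -97058)
x(X) = 2*X
a + x(-157) = -97058 + 2*(-157) = -97058 - 314 = -97372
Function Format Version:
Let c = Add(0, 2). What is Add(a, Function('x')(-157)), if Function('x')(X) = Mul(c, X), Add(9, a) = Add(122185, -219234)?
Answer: -97372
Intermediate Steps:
c = 2
a = -97058 (a = Add(-9, Add(122185, -219234)) = Add(-9, -97049) = -97058)
Function('x')(X) = Mul(2, X)
Add(a, Function('x')(-157)) = Add(-97058, Mul(2, -157)) = Add(-97058, -314) = -97372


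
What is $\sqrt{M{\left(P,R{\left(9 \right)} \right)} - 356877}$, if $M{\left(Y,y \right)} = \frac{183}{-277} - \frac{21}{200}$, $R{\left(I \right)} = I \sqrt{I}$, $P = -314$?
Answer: $\frac{3 i \sqrt{1217016625802}}{5540} \approx 597.39 i$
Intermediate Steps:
$R{\left(I \right)} = I^{\frac{3}{2}}$
$M{\left(Y,y \right)} = - \frac{42417}{55400}$ ($M{\left(Y,y \right)} = 183 \left(- \frac{1}{277}\right) - \frac{21}{200} = - \frac{183}{277} - \frac{21}{200} = - \frac{42417}{55400}$)
$\sqrt{M{\left(P,R{\left(9 \right)} \right)} - 356877} = \sqrt{- \frac{42417}{55400} - 356877} = \sqrt{- \frac{19771028217}{55400}} = \frac{3 i \sqrt{1217016625802}}{5540}$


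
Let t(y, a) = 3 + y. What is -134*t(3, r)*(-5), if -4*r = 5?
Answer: 4020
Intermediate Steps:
r = -5/4 (r = -¼*5 = -5/4 ≈ -1.2500)
-134*t(3, r)*(-5) = -134*(3 + 3)*(-5) = -804*(-5) = -134*(-30) = 4020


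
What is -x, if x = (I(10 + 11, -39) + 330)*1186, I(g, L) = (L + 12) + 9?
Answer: -370032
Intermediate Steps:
I(g, L) = 21 + L (I(g, L) = (12 + L) + 9 = 21 + L)
x = 370032 (x = ((21 - 39) + 330)*1186 = (-18 + 330)*1186 = 312*1186 = 370032)
-x = -1*370032 = -370032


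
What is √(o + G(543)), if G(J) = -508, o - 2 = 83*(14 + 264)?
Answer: 2*√5642 ≈ 150.23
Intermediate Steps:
o = 23076 (o = 2 + 83*(14 + 264) = 2 + 83*278 = 2 + 23074 = 23076)
√(o + G(543)) = √(23076 - 508) = √22568 = 2*√5642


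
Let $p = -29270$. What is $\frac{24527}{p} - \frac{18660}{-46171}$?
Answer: $- \frac{586257917}{1351425170} \approx -0.43381$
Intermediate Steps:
$\frac{24527}{p} - \frac{18660}{-46171} = \frac{24527}{-29270} - \frac{18660}{-46171} = 24527 \left(- \frac{1}{29270}\right) - - \frac{18660}{46171} = - \frac{24527}{29270} + \frac{18660}{46171} = - \frac{586257917}{1351425170}$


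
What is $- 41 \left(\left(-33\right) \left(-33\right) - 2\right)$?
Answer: $-44567$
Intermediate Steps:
$- 41 \left(\left(-33\right) \left(-33\right) - 2\right) = - 41 \left(1089 - 2\right) = \left(-41\right) 1087 = -44567$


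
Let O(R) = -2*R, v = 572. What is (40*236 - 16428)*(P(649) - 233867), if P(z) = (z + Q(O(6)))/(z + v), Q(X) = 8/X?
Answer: 5986290297488/3663 ≈ 1.6343e+9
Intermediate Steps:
P(z) = (-2/3 + z)/(572 + z) (P(z) = (z + 8/((-2*6)))/(z + 572) = (z + 8/(-12))/(572 + z) = (z + 8*(-1/12))/(572 + z) = (z - 2/3)/(572 + z) = (-2/3 + z)/(572 + z))
(40*236 - 16428)*(P(649) - 233867) = (40*236 - 16428)*((-2/3 + 649)/(572 + 649) - 233867) = (9440 - 16428)*((1945/3)/1221 - 233867) = -6988*((1/1221)*(1945/3) - 233867) = -6988*(1945/3663 - 233867) = -6988*(-856652876/3663) = 5986290297488/3663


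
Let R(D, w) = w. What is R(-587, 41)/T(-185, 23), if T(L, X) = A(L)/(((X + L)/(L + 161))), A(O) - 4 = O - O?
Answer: 1107/16 ≈ 69.188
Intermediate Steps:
A(O) = 4 (A(O) = 4 + (O - O) = 4 + 0 = 4)
T(L, X) = 4*(161 + L)/(L + X) (T(L, X) = 4/(((X + L)/(L + 161))) = 4/(((L + X)/(161 + L))) = 4*((161 + L)/(L + X)) = 4*(161 + L)/(L + X))
R(-587, 41)/T(-185, 23) = 41/((4*(161 - 185)/(-185 + 23))) = 41/((4*(-24)/(-162))) = 41/((4*(-1/162)*(-24))) = 41/(16/27) = 41*(27/16) = 1107/16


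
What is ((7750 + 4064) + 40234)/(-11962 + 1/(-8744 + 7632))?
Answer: -57877376/13301745 ≈ -4.3511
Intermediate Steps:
((7750 + 4064) + 40234)/(-11962 + 1/(-8744 + 7632)) = (11814 + 40234)/(-11962 + 1/(-1112)) = 52048/(-11962 - 1/1112) = 52048/(-13301745/1112) = 52048*(-1112/13301745) = -57877376/13301745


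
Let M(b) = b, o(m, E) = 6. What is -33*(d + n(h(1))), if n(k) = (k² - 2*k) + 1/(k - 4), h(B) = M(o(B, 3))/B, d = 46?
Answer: -4653/2 ≈ -2326.5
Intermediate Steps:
h(B) = 6/B
n(k) = k² + 1/(-4 + k) - 2*k (n(k) = (k² - 2*k) + 1/(-4 + k) = k² + 1/(-4 + k) - 2*k)
-33*(d + n(h(1))) = -33*(46 + (1 + (6/1)³ - 6*(6/1)² + 8*(6/1))/(-4 + 6/1)) = -33*(46 + (1 + (6*1)³ - 6*(6*1)² + 8*(6*1))/(-4 + 6*1)) = -33*(46 + (1 + 6³ - 6*6² + 8*6)/(-4 + 6)) = -33*(46 + (1 + 216 - 6*36 + 48)/2) = -33*(46 + (1 + 216 - 216 + 48)/2) = -33*(46 + (½)*49) = -33*(46 + 49/2) = -33*141/2 = -4653/2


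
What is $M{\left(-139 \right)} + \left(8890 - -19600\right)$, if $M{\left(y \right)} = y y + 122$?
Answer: $47933$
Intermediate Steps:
$M{\left(y \right)} = 122 + y^{2}$ ($M{\left(y \right)} = y^{2} + 122 = 122 + y^{2}$)
$M{\left(-139 \right)} + \left(8890 - -19600\right) = \left(122 + \left(-139\right)^{2}\right) + \left(8890 - -19600\right) = \left(122 + 19321\right) + \left(8890 + 19600\right) = 19443 + 28490 = 47933$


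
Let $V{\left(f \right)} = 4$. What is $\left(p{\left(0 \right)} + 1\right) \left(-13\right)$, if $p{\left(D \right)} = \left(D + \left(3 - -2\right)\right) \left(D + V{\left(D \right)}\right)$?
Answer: $-273$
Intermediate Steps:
$p{\left(D \right)} = \left(4 + D\right) \left(5 + D\right)$ ($p{\left(D \right)} = \left(D + \left(3 - -2\right)\right) \left(D + 4\right) = \left(D + \left(3 + 2\right)\right) \left(4 + D\right) = \left(D + 5\right) \left(4 + D\right) = \left(5 + D\right) \left(4 + D\right) = \left(4 + D\right) \left(5 + D\right)$)
$\left(p{\left(0 \right)} + 1\right) \left(-13\right) = \left(\left(20 + 0^{2} + 9 \cdot 0\right) + 1\right) \left(-13\right) = \left(\left(20 + 0 + 0\right) + 1\right) \left(-13\right) = \left(20 + 1\right) \left(-13\right) = 21 \left(-13\right) = -273$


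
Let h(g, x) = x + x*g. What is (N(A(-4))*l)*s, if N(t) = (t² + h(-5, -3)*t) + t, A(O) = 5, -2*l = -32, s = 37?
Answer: 53280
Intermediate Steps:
l = 16 (l = -½*(-32) = 16)
h(g, x) = x + g*x
N(t) = t² + 13*t (N(t) = (t² + (-3*(1 - 5))*t) + t = (t² + (-3*(-4))*t) + t = (t² + 12*t) + t = t² + 13*t)
(N(A(-4))*l)*s = ((5*(13 + 5))*16)*37 = ((5*18)*16)*37 = (90*16)*37 = 1440*37 = 53280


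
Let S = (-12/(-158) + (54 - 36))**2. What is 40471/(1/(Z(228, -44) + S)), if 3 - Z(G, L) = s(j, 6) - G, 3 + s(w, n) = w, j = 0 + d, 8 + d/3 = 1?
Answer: 146935590969/6241 ≈ 2.3544e+7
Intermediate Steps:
d = -21 (d = -24 + 3*1 = -24 + 3 = -21)
j = -21 (j = 0 - 21 = -21)
S = 2039184/6241 (S = (-12*(-1/158) + 18)**2 = (6/79 + 18)**2 = (1428/79)**2 = 2039184/6241 ≈ 326.74)
s(w, n) = -3 + w
Z(G, L) = 27 + G (Z(G, L) = 3 - ((-3 - 21) - G) = 3 - (-24 - G) = 3 + (24 + G) = 27 + G)
40471/(1/(Z(228, -44) + S)) = 40471/(1/((27 + 228) + 2039184/6241)) = 40471/(1/(255 + 2039184/6241)) = 40471/(1/(3630639/6241)) = 40471/(6241/3630639) = 40471*(3630639/6241) = 146935590969/6241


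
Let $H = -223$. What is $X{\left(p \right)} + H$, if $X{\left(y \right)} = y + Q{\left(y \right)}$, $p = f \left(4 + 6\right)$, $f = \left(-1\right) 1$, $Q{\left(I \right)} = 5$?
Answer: $-228$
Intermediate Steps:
$f = -1$
$p = -10$ ($p = - (4 + 6) = \left(-1\right) 10 = -10$)
$X{\left(y \right)} = 5 + y$ ($X{\left(y \right)} = y + 5 = 5 + y$)
$X{\left(p \right)} + H = \left(5 - 10\right) - 223 = -5 - 223 = -228$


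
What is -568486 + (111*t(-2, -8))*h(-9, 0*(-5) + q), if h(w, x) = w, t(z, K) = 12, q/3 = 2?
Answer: -580474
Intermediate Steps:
q = 6 (q = 3*2 = 6)
-568486 + (111*t(-2, -8))*h(-9, 0*(-5) + q) = -568486 + (111*12)*(-9) = -568486 + 1332*(-9) = -568486 - 11988 = -580474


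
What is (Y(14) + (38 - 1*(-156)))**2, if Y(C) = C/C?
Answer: 38025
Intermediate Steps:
Y(C) = 1
(Y(14) + (38 - 1*(-156)))**2 = (1 + (38 - 1*(-156)))**2 = (1 + (38 + 156))**2 = (1 + 194)**2 = 195**2 = 38025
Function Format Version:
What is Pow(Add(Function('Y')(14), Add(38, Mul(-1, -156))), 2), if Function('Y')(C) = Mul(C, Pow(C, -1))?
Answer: 38025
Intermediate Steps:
Function('Y')(C) = 1
Pow(Add(Function('Y')(14), Add(38, Mul(-1, -156))), 2) = Pow(Add(1, Add(38, Mul(-1, -156))), 2) = Pow(Add(1, Add(38, 156)), 2) = Pow(Add(1, 194), 2) = Pow(195, 2) = 38025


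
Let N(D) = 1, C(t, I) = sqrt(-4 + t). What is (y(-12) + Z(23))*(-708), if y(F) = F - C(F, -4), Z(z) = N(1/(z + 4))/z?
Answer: 194700/23 + 2832*I ≈ 8465.2 + 2832.0*I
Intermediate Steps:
Z(z) = 1/z
y(F) = F - sqrt(-4 + F)
(y(-12) + Z(23))*(-708) = ((-12 - sqrt(-4 - 12)) + 1/23)*(-708) = ((-12 - sqrt(-16)) + 1/23)*(-708) = ((-12 - 4*I) + 1/23)*(-708) = (-275/23 - 4*I)*(-708) = 194700/23 + 2832*I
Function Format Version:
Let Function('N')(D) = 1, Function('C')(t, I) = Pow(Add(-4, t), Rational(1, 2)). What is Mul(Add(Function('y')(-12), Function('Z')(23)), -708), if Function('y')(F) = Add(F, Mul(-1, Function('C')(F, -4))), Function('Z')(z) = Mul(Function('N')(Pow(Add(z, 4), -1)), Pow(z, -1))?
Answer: Add(Rational(194700, 23), Mul(2832, I)) ≈ Add(8465.2, Mul(2832.0, I))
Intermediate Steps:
Function('Z')(z) = Pow(z, -1) (Function('Z')(z) = Mul(1, Pow(z, -1)) = Pow(z, -1))
Function('y')(F) = Add(F, Mul(-1, Pow(Add(-4, F), Rational(1, 2))))
Mul(Add(Function('y')(-12), Function('Z')(23)), -708) = Mul(Add(Add(-12, Mul(-1, Pow(Add(-4, -12), Rational(1, 2)))), Pow(23, -1)), -708) = Mul(Add(Add(-12, Mul(-1, Pow(-16, Rational(1, 2)))), Rational(1, 23)), -708) = Mul(Add(Add(-12, Mul(-1, Mul(4, I))), Rational(1, 23)), -708) = Mul(Add(Add(-12, Mul(-4, I)), Rational(1, 23)), -708) = Mul(Add(Rational(-275, 23), Mul(-4, I)), -708) = Add(Rational(194700, 23), Mul(2832, I))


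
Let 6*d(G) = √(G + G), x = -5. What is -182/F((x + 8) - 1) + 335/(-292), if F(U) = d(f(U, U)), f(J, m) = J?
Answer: -159767/292 ≈ -547.15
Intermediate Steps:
d(G) = √2*√G/6 (d(G) = √(G + G)/6 = √(2*G)/6 = (√2*√G)/6 = √2*√G/6)
F(U) = √2*√U/6
-182/F((x + 8) - 1) + 335/(-292) = -182*3*√2/√((-5 + 8) - 1) + 335/(-292) = -182*3*√2/√(3 - 1) + 335*(-1/292) = -182/(√2*√2/6) - 335/292 = -182/⅓ - 335/292 = -182*3 - 335/292 = -546 - 335/292 = -159767/292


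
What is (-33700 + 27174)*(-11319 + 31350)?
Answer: -130722306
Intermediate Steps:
(-33700 + 27174)*(-11319 + 31350) = -6526*20031 = -130722306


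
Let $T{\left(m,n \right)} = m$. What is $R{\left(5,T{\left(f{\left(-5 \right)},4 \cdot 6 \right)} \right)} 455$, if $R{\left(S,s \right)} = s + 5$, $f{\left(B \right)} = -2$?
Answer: $1365$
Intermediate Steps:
$R{\left(S,s \right)} = 5 + s$
$R{\left(5,T{\left(f{\left(-5 \right)},4 \cdot 6 \right)} \right)} 455 = \left(5 - 2\right) 455 = 3 \cdot 455 = 1365$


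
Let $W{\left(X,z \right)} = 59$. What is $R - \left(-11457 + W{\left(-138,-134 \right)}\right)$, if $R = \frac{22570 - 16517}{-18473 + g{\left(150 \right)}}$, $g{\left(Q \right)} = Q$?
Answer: $\frac{208839501}{18323} \approx 11398.0$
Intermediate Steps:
$R = - \frac{6053}{18323}$ ($R = \frac{22570 - 16517}{-18473 + 150} = \frac{6053}{-18323} = 6053 \left(- \frac{1}{18323}\right) = - \frac{6053}{18323} \approx -0.33035$)
$R - \left(-11457 + W{\left(-138,-134 \right)}\right) = - \frac{6053}{18323} + \left(11457 - 59\right) = - \frac{6053}{18323} + 11398 = \frac{208839501}{18323}$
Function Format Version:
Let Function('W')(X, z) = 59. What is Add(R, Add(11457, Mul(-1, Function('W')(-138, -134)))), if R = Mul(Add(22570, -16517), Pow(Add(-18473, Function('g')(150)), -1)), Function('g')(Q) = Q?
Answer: Rational(208839501, 18323) ≈ 11398.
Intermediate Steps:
R = Rational(-6053, 18323) (R = Mul(Add(22570, -16517), Pow(Add(-18473, 150), -1)) = Mul(6053, Pow(-18323, -1)) = Mul(6053, Rational(-1, 18323)) = Rational(-6053, 18323) ≈ -0.33035)
Add(R, Add(11457, Mul(-1, Function('W')(-138, -134)))) = Add(Rational(-6053, 18323), Add(11457, Mul(-1, 59))) = Add(Rational(-6053, 18323), Add(11457, -59)) = Add(Rational(-6053, 18323), 11398) = Rational(208839501, 18323)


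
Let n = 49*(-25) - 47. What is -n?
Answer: 1272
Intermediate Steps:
n = -1272 (n = -1225 - 47 = -1272)
-n = -1*(-1272) = 1272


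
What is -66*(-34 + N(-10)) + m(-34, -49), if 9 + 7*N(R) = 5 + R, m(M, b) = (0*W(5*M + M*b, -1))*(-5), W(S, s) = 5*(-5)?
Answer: 2376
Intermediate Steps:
W(S, s) = -25
m(M, b) = 0 (m(M, b) = (0*(-25))*(-5) = 0*(-5) = 0)
N(R) = -4/7 + R/7 (N(R) = -9/7 + (5 + R)/7 = -9/7 + (5/7 + R/7) = -4/7 + R/7)
-66*(-34 + N(-10)) + m(-34, -49) = -66*(-34 + (-4/7 + (⅐)*(-10))) + 0 = -66*(-34 + (-4/7 - 10/7)) + 0 = -66*(-34 - 2) + 0 = -66*(-36) + 0 = 2376 + 0 = 2376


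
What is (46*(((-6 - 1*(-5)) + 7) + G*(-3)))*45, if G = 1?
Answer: 6210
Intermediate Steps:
(46*(((-6 - 1*(-5)) + 7) + G*(-3)))*45 = (46*(((-6 - 1*(-5)) + 7) + 1*(-3)))*45 = (46*(((-6 + 5) + 7) - 3))*45 = (46*((-1 + 7) - 3))*45 = (46*(6 - 3))*45 = (46*3)*45 = 138*45 = 6210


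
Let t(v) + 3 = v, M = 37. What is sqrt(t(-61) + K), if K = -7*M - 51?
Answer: I*sqrt(374) ≈ 19.339*I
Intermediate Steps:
t(v) = -3 + v
K = -310 (K = -7*37 - 51 = -259 - 51 = -310)
sqrt(t(-61) + K) = sqrt((-3 - 61) - 310) = sqrt(-64 - 310) = sqrt(-374) = I*sqrt(374)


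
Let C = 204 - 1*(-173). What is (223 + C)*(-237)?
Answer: -142200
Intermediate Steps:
C = 377 (C = 204 + 173 = 377)
(223 + C)*(-237) = (223 + 377)*(-237) = 600*(-237) = -142200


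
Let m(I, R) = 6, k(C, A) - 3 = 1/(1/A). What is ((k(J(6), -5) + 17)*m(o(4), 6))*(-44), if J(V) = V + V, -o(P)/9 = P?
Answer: -3960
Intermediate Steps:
o(P) = -9*P
J(V) = 2*V
k(C, A) = 3 + A (k(C, A) = 3 + 1/(1/A) = 3 + A)
((k(J(6), -5) + 17)*m(o(4), 6))*(-44) = (((3 - 5) + 17)*6)*(-44) = ((-2 + 17)*6)*(-44) = (15*6)*(-44) = 90*(-44) = -3960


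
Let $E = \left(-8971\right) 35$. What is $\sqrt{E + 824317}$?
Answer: $2 \sqrt{127583} \approx 714.38$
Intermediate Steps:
$E = -313985$
$\sqrt{E + 824317} = \sqrt{-313985 + 824317} = \sqrt{510332} = 2 \sqrt{127583}$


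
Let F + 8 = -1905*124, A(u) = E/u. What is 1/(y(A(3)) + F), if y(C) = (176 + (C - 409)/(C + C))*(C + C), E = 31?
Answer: -3/698968 ≈ -4.2920e-6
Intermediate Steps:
A(u) = 31/u
F = -236228 (F = -8 - 1905*124 = -8 - 236220 = -236228)
y(C) = 2*C*(176 + (-409 + C)/(2*C)) (y(C) = (176 + (-409 + C)/((2*C)))*(2*C) = (176 + (-409 + C)*(1/(2*C)))*(2*C) = (176 + (-409 + C)/(2*C))*(2*C) = 2*C*(176 + (-409 + C)/(2*C)))
1/(y(A(3)) + F) = 1/((-409 + 353*(31/3)) - 236228) = 1/((-409 + 10943/3) - 236228) = 1/(9716/3 - 236228) = 1/(-698968/3) = -3/698968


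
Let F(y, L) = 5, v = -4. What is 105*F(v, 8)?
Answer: 525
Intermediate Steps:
105*F(v, 8) = 105*5 = 525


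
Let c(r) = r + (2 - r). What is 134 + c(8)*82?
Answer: 298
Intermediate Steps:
c(r) = 2
134 + c(8)*82 = 134 + 2*82 = 134 + 164 = 298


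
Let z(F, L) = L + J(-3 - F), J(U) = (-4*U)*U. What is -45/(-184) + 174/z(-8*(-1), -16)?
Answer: -2379/23000 ≈ -0.10343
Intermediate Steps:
J(U) = -4*U**2
z(F, L) = L - 4*(-3 - F)**2
-45/(-184) + 174/z(-8*(-1), -16) = -45/(-184) + 174/(-16 - 4*(3 - 8*(-1))**2) = -45*(-1/184) + 174/(-16 - 4*(3 + 8)**2) = 45/184 + 174/(-16 - 4*11**2) = 45/184 + 174/(-16 - 4*121) = 45/184 + 174/(-16 - 484) = 45/184 + 174/(-500) = 45/184 + 174*(-1/500) = 45/184 - 87/250 = -2379/23000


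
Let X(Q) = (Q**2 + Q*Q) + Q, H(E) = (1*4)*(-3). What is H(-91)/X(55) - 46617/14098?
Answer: -94921987/28689430 ≈ -3.3086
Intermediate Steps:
H(E) = -12 (H(E) = 4*(-3) = -12)
X(Q) = Q + 2*Q**2 (X(Q) = (Q**2 + Q**2) + Q = 2*Q**2 + Q = Q + 2*Q**2)
H(-91)/X(55) - 46617/14098 = -12*1/(55*(1 + 2*55)) - 46617/14098 = -12*1/(55*(1 + 110)) - 46617*1/14098 = -12/(55*111) - 46617/14098 = -12/6105 - 46617/14098 = -12*1/6105 - 46617/14098 = -4/2035 - 46617/14098 = -94921987/28689430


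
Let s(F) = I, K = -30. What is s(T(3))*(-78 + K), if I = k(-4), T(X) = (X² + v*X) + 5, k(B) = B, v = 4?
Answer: 432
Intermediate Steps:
T(X) = 5 + X² + 4*X (T(X) = (X² + 4*X) + 5 = 5 + X² + 4*X)
I = -4
s(F) = -4
s(T(3))*(-78 + K) = -4*(-78 - 30) = -4*(-108) = 432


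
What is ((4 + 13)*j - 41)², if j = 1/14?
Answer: 310249/196 ≈ 1582.9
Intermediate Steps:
j = 1/14 ≈ 0.071429
((4 + 13)*j - 41)² = ((4 + 13)*(1/14) - 41)² = (17*(1/14) - 41)² = (17/14 - 41)² = (-557/14)² = 310249/196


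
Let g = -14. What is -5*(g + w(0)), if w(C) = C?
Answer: 70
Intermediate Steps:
-5*(g + w(0)) = -5*(-14 + 0) = -5*(-14) = 70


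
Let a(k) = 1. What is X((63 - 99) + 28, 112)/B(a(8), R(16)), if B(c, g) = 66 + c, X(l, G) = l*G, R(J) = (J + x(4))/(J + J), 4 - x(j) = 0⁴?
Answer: -896/67 ≈ -13.373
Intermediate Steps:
x(j) = 4 (x(j) = 4 - 1*0⁴ = 4 - 1*0 = 4 + 0 = 4)
R(J) = (4 + J)/(2*J) (R(J) = (J + 4)/(J + J) = (4 + J)/((2*J)) = (4 + J)*(1/(2*J)) = (4 + J)/(2*J))
X(l, G) = G*l
X((63 - 99) + 28, 112)/B(a(8), R(16)) = (112*((63 - 99) + 28))/(66 + 1) = (112*(-36 + 28))/67 = (112*(-8))*(1/67) = -896*1/67 = -896/67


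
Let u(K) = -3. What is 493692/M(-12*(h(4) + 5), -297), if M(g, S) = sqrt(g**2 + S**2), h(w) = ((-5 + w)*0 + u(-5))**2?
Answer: 164564*sqrt(12937)/12937 ≈ 1446.8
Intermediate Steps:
h(w) = 9 (h(w) = ((-5 + w)*0 - 3)**2 = (0 - 3)**2 = (-3)**2 = 9)
M(g, S) = sqrt(S**2 + g**2)
493692/M(-12*(h(4) + 5), -297) = 493692/(sqrt((-297)**2 + (-12*(9 + 5))**2)) = 493692/(sqrt(88209 + (-12*14)**2)) = 493692/(sqrt(88209 + (-168)**2)) = 493692/(sqrt(88209 + 28224)) = 493692/(sqrt(116433)) = 493692/((3*sqrt(12937))) = 493692*(sqrt(12937)/38811) = 164564*sqrt(12937)/12937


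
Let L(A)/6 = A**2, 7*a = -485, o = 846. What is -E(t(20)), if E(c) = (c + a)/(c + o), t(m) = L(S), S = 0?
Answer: 485/5922 ≈ 0.081898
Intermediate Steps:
a = -485/7 (a = (1/7)*(-485) = -485/7 ≈ -69.286)
L(A) = 6*A**2
t(m) = 0 (t(m) = 6*0**2 = 6*0 = 0)
E(c) = (-485/7 + c)/(846 + c) (E(c) = (c - 485/7)/(c + 846) = (-485/7 + c)/(846 + c))
-E(t(20)) = -(-485/7 + 0)/(846 + 0) = -(-485)/(846*7) = -1*(-485/5922) = 485/5922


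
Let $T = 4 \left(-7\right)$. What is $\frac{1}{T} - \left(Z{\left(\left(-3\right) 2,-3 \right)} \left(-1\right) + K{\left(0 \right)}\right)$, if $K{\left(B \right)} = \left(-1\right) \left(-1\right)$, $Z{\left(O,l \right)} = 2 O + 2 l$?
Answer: $- \frac{533}{28} \approx -19.036$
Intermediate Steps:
$T = -28$
$K{\left(B \right)} = 1$
$\frac{1}{T} - \left(Z{\left(\left(-3\right) 2,-3 \right)} \left(-1\right) + K{\left(0 \right)}\right) = \frac{1}{-28} - \left(\left(2 \left(\left(-3\right) 2\right) + 2 \left(-3\right)\right) \left(-1\right) + 1\right) = - \frac{1}{28} - \left(\left(2 \left(-6\right) - 6\right) \left(-1\right) + 1\right) = - \frac{1}{28} - \left(\left(-12 - 6\right) \left(-1\right) + 1\right) = - \frac{1}{28} - \left(\left(-18\right) \left(-1\right) + 1\right) = - \frac{1}{28} - \left(18 + 1\right) = - \frac{1}{28} - 19 = - \frac{533}{28}$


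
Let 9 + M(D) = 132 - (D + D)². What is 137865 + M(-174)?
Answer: 16884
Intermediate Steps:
M(D) = 123 - 4*D² (M(D) = -9 + (132 - (D + D)²) = -9 + (132 - (2*D)²) = -9 + (132 - 4*D²) = 123 - 4*D²)
137865 + M(-174) = 137865 + (123 - 4*(-174)²) = 137865 + (123 - 4*30276) = 137865 + (123 - 121104) = 137865 - 120981 = 16884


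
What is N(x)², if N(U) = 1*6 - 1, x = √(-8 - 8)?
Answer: 25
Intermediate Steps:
x = 4*I (x = √(-16) = 4*I ≈ 4.0*I)
N(U) = 5 (N(U) = 6 - 1 = 5)
N(x)² = 5² = 25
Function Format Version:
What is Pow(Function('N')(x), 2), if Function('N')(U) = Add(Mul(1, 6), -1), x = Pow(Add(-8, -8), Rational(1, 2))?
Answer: 25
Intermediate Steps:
x = Mul(4, I) (x = Pow(-16, Rational(1, 2)) = Mul(4, I) ≈ Mul(4.0000, I))
Function('N')(U) = 5 (Function('N')(U) = Add(6, -1) = 5)
Pow(Function('N')(x), 2) = Pow(5, 2) = 25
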